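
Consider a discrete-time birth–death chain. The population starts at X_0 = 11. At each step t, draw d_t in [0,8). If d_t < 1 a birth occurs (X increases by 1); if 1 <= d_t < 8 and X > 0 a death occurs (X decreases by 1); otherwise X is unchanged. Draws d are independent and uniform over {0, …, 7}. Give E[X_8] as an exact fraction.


5

X can drop by at most 1 per step and X_0 = 11 > T = 8, so X_t >= 11 − t >= 3 > 0 for every t <= 8: the floor at 0 (the 'and X > 0' condition) never binds. Hence X_8 = X_0 + Σ_{t<8} Y_t with i.i.d. increments Y_t = y(d_t) ∈ {+1, −1, 0}.
Outcome values over d=0..7: [1, -1, -1, -1, -1, -1, -1, -1]
Σy = -6, Σy² = 8, M = 8
μ = -6/8 = -3/4,  σ² = 8/8 − (-3/4)² = 7/16
E[X_8] = 11 + 8·(-3/4) = 5


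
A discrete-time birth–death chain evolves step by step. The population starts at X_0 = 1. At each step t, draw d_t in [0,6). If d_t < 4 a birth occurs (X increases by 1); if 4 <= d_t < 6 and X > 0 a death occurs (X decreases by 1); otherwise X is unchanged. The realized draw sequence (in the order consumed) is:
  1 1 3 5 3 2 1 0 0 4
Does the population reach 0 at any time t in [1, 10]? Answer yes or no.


t=0: X=1, d=1 → birth, X_1=2
t=1: X=2, d=1 → birth, X_2=3
t=2: X=3, d=3 → birth, X_3=4
t=3: X=4, d=5 → death, X_4=3
t=4: X=3, d=3 → birth, X_5=4
t=5: X=4, d=2 → birth, X_6=5
t=6: X=5, d=1 → birth, X_7=6
t=7: X=6, d=0 → birth, X_8=7
t=8: X=7, d=0 → birth, X_9=8
t=9: X=8, d=4 → death, X_10=7

no


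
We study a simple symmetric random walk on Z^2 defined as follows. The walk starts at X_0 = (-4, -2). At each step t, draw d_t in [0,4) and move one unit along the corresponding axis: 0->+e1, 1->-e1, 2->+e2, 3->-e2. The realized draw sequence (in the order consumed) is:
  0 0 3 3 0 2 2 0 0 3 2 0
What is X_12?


t=0: X=(-4, -2), d=0 → +e1, X_1=(-3, -2)
t=1: X=(-3, -2), d=0 → +e1, X_2=(-2, -2)
t=2: X=(-2, -2), d=3 → -e2, X_3=(-2, -3)
t=3: X=(-2, -3), d=3 → -e2, X_4=(-2, -4)
t=4: X=(-2, -4), d=0 → +e1, X_5=(-1, -4)
t=5: X=(-1, -4), d=2 → +e2, X_6=(-1, -3)
t=6: X=(-1, -3), d=2 → +e2, X_7=(-1, -2)
t=7: X=(-1, -2), d=0 → +e1, X_8=(0, -2)
t=8: X=(0, -2), d=0 → +e1, X_9=(1, -2)
t=9: X=(1, -2), d=3 → -e2, X_10=(1, -3)
t=10: X=(1, -3), d=2 → +e2, X_11=(1, -2)
t=11: X=(1, -2), d=0 → +e1, X_12=(2, -2)

(2, -2)


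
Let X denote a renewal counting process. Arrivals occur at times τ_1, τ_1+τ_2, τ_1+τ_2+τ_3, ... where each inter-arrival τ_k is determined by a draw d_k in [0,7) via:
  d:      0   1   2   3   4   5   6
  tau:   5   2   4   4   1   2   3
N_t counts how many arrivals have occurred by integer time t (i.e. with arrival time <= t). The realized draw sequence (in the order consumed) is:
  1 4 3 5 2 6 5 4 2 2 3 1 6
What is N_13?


5

draw d_1=1: τ_1=2, arrival time A_1=2
draw d_2=4: τ_2=1, arrival time A_2=3
draw d_3=3: τ_3=4, arrival time A_3=7
draw d_4=5: τ_4=2, arrival time A_4=9
draw d_5=2: τ_5=4, arrival time A_5=13
draw d_6=6: τ_6=3, arrival time A_6=16
draw d_7=5: τ_7=2, arrival time A_7=18
draw d_8=4: τ_8=1, arrival time A_8=19
draw d_9=2: τ_9=4, arrival time A_9=23
draw d_10=2: τ_10=4, arrival time A_10=27
draw d_11=3: τ_11=4, arrival time A_11=31
draw d_12=1: τ_12=2, arrival time A_12=33
draw d_13=6: τ_13=3, arrival time A_13=36
N_t over t=0..13: 0:0 1:0 2:1 3:2 4:2 5:2 6:2 7:3 8:3 9:4 10:4 11:4 12:4 13:5


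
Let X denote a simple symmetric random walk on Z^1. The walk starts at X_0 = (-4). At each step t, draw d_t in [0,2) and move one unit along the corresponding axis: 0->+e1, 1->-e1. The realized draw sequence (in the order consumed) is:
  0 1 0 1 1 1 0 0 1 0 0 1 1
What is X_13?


t=0: X=(-4), d=0 → +e1, X_1=(-3)
t=1: X=(-3), d=1 → -e1, X_2=(-4)
t=2: X=(-4), d=0 → +e1, X_3=(-3)
t=3: X=(-3), d=1 → -e1, X_4=(-4)
t=4: X=(-4), d=1 → -e1, X_5=(-5)
t=5: X=(-5), d=1 → -e1, X_6=(-6)
t=6: X=(-6), d=0 → +e1, X_7=(-5)
t=7: X=(-5), d=0 → +e1, X_8=(-4)
t=8: X=(-4), d=1 → -e1, X_9=(-5)
t=9: X=(-5), d=0 → +e1, X_10=(-4)
t=10: X=(-4), d=0 → +e1, X_11=(-3)
t=11: X=(-3), d=1 → -e1, X_12=(-4)
t=12: X=(-4), d=1 → -e1, X_13=(-5)

(-5)


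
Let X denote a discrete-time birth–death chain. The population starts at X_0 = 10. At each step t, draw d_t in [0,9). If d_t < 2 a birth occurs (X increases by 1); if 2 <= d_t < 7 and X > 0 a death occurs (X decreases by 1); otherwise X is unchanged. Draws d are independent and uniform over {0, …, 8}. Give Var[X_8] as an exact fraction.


X can drop by at most 1 per step and X_0 = 10 > T = 8, so X_t >= 10 − t >= 2 > 0 for every t <= 8: the floor at 0 (the 'and X > 0' condition) never binds. Hence X_8 = X_0 + Σ_{t<8} Y_t with i.i.d. increments Y_t = y(d_t) ∈ {+1, −1, 0}.
Outcome values over d=0..8: [1, 1, -1, -1, -1, -1, -1, 0, 0]
Σy = -3, Σy² = 7, M = 9
μ = -3/9 = -1/3,  σ² = 7/9 − (-1/3)² = 2/3
Independent increments: Var[X_8] = 8·σ² = 8·(2/3) = 16/3

16/3


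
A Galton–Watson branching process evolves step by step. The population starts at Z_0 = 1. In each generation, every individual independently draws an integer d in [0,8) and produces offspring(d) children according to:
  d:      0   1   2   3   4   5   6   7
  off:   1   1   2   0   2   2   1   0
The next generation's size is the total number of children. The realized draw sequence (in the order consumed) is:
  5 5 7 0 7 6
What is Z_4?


1

gen 0: Z_0=1, draws=[5], offspring=[2], Z_1=2
gen 1: Z_1=2, draws=[5, 7], offspring=[2, 0], Z_2=2
gen 2: Z_2=2, draws=[0, 7], offspring=[1, 0], Z_3=1
gen 3: Z_3=1, draws=[6], offspring=[1], Z_4=1


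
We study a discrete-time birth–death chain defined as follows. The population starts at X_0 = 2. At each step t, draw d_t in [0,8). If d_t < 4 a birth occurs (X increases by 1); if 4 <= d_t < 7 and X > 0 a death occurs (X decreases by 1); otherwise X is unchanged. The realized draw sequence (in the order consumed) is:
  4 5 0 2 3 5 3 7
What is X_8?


t=0: X=2, d=4 → death, X_1=1
t=1: X=1, d=5 → death, X_2=0
t=2: X=0, d=0 → birth, X_3=1
t=3: X=1, d=2 → birth, X_4=2
t=4: X=2, d=3 → birth, X_5=3
t=5: X=3, d=5 → death, X_6=2
t=6: X=2, d=3 → birth, X_7=3
t=7: X=3, d=7 → hold, X_8=3

3


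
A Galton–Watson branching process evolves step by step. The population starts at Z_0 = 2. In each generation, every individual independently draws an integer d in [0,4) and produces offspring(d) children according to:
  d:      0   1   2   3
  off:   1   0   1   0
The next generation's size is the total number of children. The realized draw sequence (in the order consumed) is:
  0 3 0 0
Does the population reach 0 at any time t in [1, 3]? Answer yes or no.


gen 0: Z_0=2, draws=[0, 3], offspring=[1, 0], Z_1=1
gen 1: Z_1=1, draws=[0], offspring=[1], Z_2=1
gen 2: Z_2=1, draws=[0], offspring=[1], Z_3=1

no


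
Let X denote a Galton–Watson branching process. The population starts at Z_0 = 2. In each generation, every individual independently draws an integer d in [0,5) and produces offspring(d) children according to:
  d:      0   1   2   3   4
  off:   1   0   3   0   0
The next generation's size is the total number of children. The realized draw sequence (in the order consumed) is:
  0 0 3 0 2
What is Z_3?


gen 0: Z_0=2, draws=[0, 0], offspring=[1, 1], Z_1=2
gen 1: Z_1=2, draws=[3, 0], offspring=[0, 1], Z_2=1
gen 2: Z_2=1, draws=[2], offspring=[3], Z_3=3

3


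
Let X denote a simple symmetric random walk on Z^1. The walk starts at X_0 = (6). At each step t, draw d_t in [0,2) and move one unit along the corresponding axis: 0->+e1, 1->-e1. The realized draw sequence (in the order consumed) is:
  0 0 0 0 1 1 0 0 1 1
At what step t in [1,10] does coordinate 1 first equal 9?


t=0: X=(6), d=0 → +e1, X_1=(7)
t=1: X=(7), d=0 → +e1, X_2=(8)
t=2: X=(8), d=0 → +e1, X_3=(9)
t=3: X=(9), d=0 → +e1, X_4=(10)
t=4: X=(10), d=1 → -e1, X_5=(9)
t=5: X=(9), d=1 → -e1, X_6=(8)
t=6: X=(8), d=0 → +e1, X_7=(9)
t=7: X=(9), d=0 → +e1, X_8=(10)
t=8: X=(10), d=1 → -e1, X_9=(9)
t=9: X=(9), d=1 → -e1, X_10=(8)

3


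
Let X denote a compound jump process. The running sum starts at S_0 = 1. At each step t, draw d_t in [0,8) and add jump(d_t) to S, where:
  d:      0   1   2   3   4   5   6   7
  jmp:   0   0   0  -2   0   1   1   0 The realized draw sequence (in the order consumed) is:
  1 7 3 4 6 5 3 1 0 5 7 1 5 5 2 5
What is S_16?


3

t=0: S=1, d=1, jump=0, S_1=1
t=1: S=1, d=7, jump=0, S_2=1
t=2: S=1, d=3, jump=-2, S_3=-1
t=3: S=-1, d=4, jump=0, S_4=-1
t=4: S=-1, d=6, jump=1, S_5=0
t=5: S=0, d=5, jump=1, S_6=1
t=6: S=1, d=3, jump=-2, S_7=-1
t=7: S=-1, d=1, jump=0, S_8=-1
t=8: S=-1, d=0, jump=0, S_9=-1
t=9: S=-1, d=5, jump=1, S_10=0
t=10: S=0, d=7, jump=0, S_11=0
t=11: S=0, d=1, jump=0, S_12=0
t=12: S=0, d=5, jump=1, S_13=1
t=13: S=1, d=5, jump=1, S_14=2
t=14: S=2, d=2, jump=0, S_15=2
t=15: S=2, d=5, jump=1, S_16=3


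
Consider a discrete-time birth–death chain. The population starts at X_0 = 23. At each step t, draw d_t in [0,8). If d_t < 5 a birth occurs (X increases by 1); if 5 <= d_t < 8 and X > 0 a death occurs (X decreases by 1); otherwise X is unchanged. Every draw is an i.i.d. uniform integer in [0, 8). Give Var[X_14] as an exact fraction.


105/8

X can drop by at most 1 per step and X_0 = 23 > T = 14, so X_t >= 23 − t >= 9 > 0 for every t <= 14: the floor at 0 (the 'and X > 0' condition) never binds. Hence X_14 = X_0 + Σ_{t<14} Y_t with i.i.d. increments Y_t = y(d_t) ∈ {+1, −1, 0}.
Outcome values over d=0..7: [1, 1, 1, 1, 1, -1, -1, -1]
Σy = 2, Σy² = 8, M = 8
μ = 2/8 = 1/4,  σ² = 8/8 − (1/4)² = 15/16
Independent increments: Var[X_14] = 14·σ² = 14·(15/16) = 105/8


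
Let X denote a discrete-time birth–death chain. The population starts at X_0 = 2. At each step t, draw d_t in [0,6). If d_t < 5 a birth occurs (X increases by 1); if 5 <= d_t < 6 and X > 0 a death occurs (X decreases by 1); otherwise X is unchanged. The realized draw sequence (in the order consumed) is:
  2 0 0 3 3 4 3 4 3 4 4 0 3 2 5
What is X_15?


15

t=0: X=2, d=2 → birth, X_1=3
t=1: X=3, d=0 → birth, X_2=4
t=2: X=4, d=0 → birth, X_3=5
t=3: X=5, d=3 → birth, X_4=6
t=4: X=6, d=3 → birth, X_5=7
t=5: X=7, d=4 → birth, X_6=8
t=6: X=8, d=3 → birth, X_7=9
t=7: X=9, d=4 → birth, X_8=10
t=8: X=10, d=3 → birth, X_9=11
t=9: X=11, d=4 → birth, X_10=12
t=10: X=12, d=4 → birth, X_11=13
t=11: X=13, d=0 → birth, X_12=14
t=12: X=14, d=3 → birth, X_13=15
t=13: X=15, d=2 → birth, X_14=16
t=14: X=16, d=5 → death, X_15=15


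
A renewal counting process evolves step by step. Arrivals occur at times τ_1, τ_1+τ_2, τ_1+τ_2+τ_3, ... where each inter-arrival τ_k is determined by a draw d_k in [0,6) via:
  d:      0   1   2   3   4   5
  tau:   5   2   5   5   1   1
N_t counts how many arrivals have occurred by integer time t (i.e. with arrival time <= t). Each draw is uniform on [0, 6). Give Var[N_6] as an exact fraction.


25216799/34012224

Inter-arrival values over d=0..5: [5, 2, 5, 5, 1, 1]
Each d has probability 1/6, so the pmf of τ is: f(1) = 1/3, f(2) = 1/6, f(5) = 1/2
Let p_n(j) = P(N_n = j), with p_0 = [1]. Condition on τ_1: p_n(0) = P(τ > n), and for j >= 1, p_n(j) = Σ_{k<=n} f(k)·p_{n−k}(j−1)
p_1 = [2/3, 1/3]  (j = 0..1)
p_2 = [1/2, 7/18, 1/9]  (j = 0..2)
p_3 = [1/2, 5/18, 5/27, 1/27]  (j = 0..3)
p_4 = [1/2, 1/4, 17/108, 13/162, 1/81]  (j = 0..4)
p_5 = [0, 3/4, 7/54, 1/12, 8/243, 1/243]  (j = 0..5)
p_6 = [0, 5/12, 11/24, 5/72, 10/243, 19/1458, 1/729]  (j = 0..6)
E[N_6] = Σ j·p_6(j) = 10379/5832;  E[N_6²] = Σ j²·p_6(j) = 22795/5832
Var[N_6] = 22795/5832 − (10379/5832)² = 25216799/34012224


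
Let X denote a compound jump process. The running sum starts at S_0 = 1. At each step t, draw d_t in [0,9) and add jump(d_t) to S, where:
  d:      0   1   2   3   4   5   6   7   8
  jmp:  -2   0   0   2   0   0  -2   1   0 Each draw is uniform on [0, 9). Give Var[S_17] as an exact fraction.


Outcome values over d=0..8: [-2, 0, 0, 2, 0, 0, -2, 1, 0]
Σy = -1, Σy² = 13, M = 9
μ = -1/9 = -1/9,  σ² = 13/9 − (-1/9)² = 116/81
Independent increments: Var[S_17] = 17·σ² = 17·(116/81) = 1972/81

1972/81


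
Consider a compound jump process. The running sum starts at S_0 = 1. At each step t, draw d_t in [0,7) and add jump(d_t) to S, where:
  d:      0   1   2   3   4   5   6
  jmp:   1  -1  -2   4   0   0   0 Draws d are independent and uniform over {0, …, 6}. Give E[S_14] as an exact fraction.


Outcome values over d=0..6: [1, -1, -2, 4, 0, 0, 0]
Σy = 2, Σy² = 22, M = 7
μ = 2/7 = 2/7,  σ² = 22/7 − (2/7)² = 150/49
E[S_14] = 1 + 14·(2/7) = 5

5


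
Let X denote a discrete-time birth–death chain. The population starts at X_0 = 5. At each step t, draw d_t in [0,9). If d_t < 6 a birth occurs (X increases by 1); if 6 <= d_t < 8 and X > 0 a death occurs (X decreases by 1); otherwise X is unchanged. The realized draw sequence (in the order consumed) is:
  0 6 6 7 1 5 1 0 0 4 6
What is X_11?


t=0: X=5, d=0 → birth, X_1=6
t=1: X=6, d=6 → death, X_2=5
t=2: X=5, d=6 → death, X_3=4
t=3: X=4, d=7 → death, X_4=3
t=4: X=3, d=1 → birth, X_5=4
t=5: X=4, d=5 → birth, X_6=5
t=6: X=5, d=1 → birth, X_7=6
t=7: X=6, d=0 → birth, X_8=7
t=8: X=7, d=0 → birth, X_9=8
t=9: X=8, d=4 → birth, X_10=9
t=10: X=9, d=6 → death, X_11=8

8


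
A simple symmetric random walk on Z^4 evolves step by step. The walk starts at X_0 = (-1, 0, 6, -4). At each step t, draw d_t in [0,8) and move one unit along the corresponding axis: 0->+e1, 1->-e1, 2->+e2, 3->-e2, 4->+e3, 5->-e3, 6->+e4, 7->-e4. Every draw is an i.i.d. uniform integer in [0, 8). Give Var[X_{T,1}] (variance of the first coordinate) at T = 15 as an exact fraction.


15/4

Outcome values over d=0..7: [1, -1, 0, 0, 0, 0, 0, 0]
Σy = 0, Σy² = 2, M = 8
μ = 0/8 = 0,  σ² = 2/8 − (0)² = 1/4
Independent increments: Var[X_15] = 15·σ² = 15·(1/4) = 15/4


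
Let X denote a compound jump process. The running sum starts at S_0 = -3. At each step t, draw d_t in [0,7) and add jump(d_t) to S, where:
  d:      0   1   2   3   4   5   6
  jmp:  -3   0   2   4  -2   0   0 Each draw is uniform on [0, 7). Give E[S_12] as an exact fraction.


-9/7

Outcome values over d=0..6: [-3, 0, 2, 4, -2, 0, 0]
Σy = 1, Σy² = 33, M = 7
μ = 1/7 = 1/7,  σ² = 33/7 − (1/7)² = 230/49
E[S_12] = -3 + 12·(1/7) = -9/7


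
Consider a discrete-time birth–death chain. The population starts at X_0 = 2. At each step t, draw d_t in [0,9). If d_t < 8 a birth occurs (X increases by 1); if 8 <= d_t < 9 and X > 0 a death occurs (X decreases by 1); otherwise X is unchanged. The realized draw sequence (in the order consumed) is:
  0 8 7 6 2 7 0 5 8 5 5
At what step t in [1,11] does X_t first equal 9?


t=0: X=2, d=0 → birth, X_1=3
t=1: X=3, d=8 → death, X_2=2
t=2: X=2, d=7 → birth, X_3=3
t=3: X=3, d=6 → birth, X_4=4
t=4: X=4, d=2 → birth, X_5=5
t=5: X=5, d=7 → birth, X_6=6
t=6: X=6, d=0 → birth, X_7=7
t=7: X=7, d=5 → birth, X_8=8
t=8: X=8, d=8 → death, X_9=7
t=9: X=7, d=5 → birth, X_10=8
t=10: X=8, d=5 → birth, X_11=9

11


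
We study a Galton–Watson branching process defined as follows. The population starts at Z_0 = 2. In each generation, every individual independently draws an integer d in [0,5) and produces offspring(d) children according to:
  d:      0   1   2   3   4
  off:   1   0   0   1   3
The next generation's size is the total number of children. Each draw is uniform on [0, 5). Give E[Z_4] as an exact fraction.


2

Outcome values over d=0..4: [1, 0, 0, 1, 3]
Σy = 5, Σy² = 11, M = 5
μ = 5/5 = 1,  σ² = 11/5 − (1)² = 6/5
E[Z_0] = 2
E[Z_1] = 1·E[Z_0] = 2
E[Z_2] = 1·E[Z_1] = 2
E[Z_3] = 1·E[Z_2] = 2
E[Z_4] = 1·E[Z_3] = 2


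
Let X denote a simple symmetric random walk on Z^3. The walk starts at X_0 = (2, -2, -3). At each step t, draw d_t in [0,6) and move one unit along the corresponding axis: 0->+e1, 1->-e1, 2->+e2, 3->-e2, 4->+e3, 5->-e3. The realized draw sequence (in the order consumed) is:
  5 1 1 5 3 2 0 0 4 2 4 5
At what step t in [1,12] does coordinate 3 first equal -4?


1

t=0: X=(2, -2, -3), d=5 → -e3, X_1=(2, -2, -4)
t=1: X=(2, -2, -4), d=1 → -e1, X_2=(1, -2, -4)
t=2: X=(1, -2, -4), d=1 → -e1, X_3=(0, -2, -4)
t=3: X=(0, -2, -4), d=5 → -e3, X_4=(0, -2, -5)
t=4: X=(0, -2, -5), d=3 → -e2, X_5=(0, -3, -5)
t=5: X=(0, -3, -5), d=2 → +e2, X_6=(0, -2, -5)
t=6: X=(0, -2, -5), d=0 → +e1, X_7=(1, -2, -5)
t=7: X=(1, -2, -5), d=0 → +e1, X_8=(2, -2, -5)
t=8: X=(2, -2, -5), d=4 → +e3, X_9=(2, -2, -4)
t=9: X=(2, -2, -4), d=2 → +e2, X_10=(2, -1, -4)
t=10: X=(2, -1, -4), d=4 → +e3, X_11=(2, -1, -3)
t=11: X=(2, -1, -3), d=5 → -e3, X_12=(2, -1, -4)


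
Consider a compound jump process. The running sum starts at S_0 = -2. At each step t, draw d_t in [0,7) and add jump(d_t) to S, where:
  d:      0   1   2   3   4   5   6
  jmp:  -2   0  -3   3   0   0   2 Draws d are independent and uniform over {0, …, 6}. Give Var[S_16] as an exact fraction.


416/7

Outcome values over d=0..6: [-2, 0, -3, 3, 0, 0, 2]
Σy = 0, Σy² = 26, M = 7
μ = 0/7 = 0,  σ² = 26/7 − (0)² = 26/7
Independent increments: Var[S_16] = 16·σ² = 16·(26/7) = 416/7


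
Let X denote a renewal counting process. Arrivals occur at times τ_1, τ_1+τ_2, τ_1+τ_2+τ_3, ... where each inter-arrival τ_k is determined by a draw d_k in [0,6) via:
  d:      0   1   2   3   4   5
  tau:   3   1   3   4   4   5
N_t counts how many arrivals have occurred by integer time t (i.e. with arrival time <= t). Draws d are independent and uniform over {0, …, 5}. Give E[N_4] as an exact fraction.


1267/1296

Inter-arrival values over d=0..5: [3, 1, 3, 4, 4, 5]
Each d has probability 1/6, so the pmf of τ is: f(1) = 1/6, f(3) = 1/3, f(4) = 1/3, f(5) = 1/6
Renewal equation for m(n) = E[N_n]: condition on τ_1 = k (if k <= n, one arrival plus a fresh copy on the remaining n−k steps): m(n) = F(n) + Σ_{k<=n} f(k)·m(n−k), where F(n) = P(τ <= n) and m(0) = 0
m(1) = F(1) = 1/6
m(2) = F(2) + f(1)·m(1) = 1/6 + 1/6·1/6 = 7/36
m(3) = F(3) + f(1)·m(2) = 1/2 + 1/6·7/36 = 115/216
m(4) = F(4) + f(1)·m(3) + f(3)·m(1) = 5/6 + 1/6·115/216 + 1/3·1/6 = 1267/1296
E[N_4] = m(4) = 1267/1296


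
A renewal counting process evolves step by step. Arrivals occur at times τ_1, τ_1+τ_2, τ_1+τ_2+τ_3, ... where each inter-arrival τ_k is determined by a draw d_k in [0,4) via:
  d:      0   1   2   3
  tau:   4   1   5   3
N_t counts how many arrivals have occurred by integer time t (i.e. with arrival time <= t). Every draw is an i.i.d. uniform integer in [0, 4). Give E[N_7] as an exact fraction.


Inter-arrival values over d=0..3: [4, 1, 5, 3]
Each d has probability 1/4, so the pmf of τ is: f(1) = 1/4, f(3) = 1/4, f(4) = 1/4, f(5) = 1/4
Renewal equation for m(n) = E[N_n]: condition on τ_1 = k (if k <= n, one arrival plus a fresh copy on the remaining n−k steps): m(n) = F(n) + Σ_{k<=n} f(k)·m(n−k), where F(n) = P(τ <= n) and m(0) = 0
m(1) = F(1) = 1/4
m(2) = F(2) + f(1)·m(1) = 1/4 + 1/4·1/4 = 5/16
m(3) = F(3) + f(1)·m(2) = 1/2 + 1/4·5/16 = 37/64
m(4) = F(4) + f(1)·m(3) + f(3)·m(1) = 3/4 + 1/4·37/64 + 1/4·1/4 = 245/256
m(5) = F(5) + f(1)·m(4) + f(3)·m(2) + f(4)·m(1) = 1 + 1/4·245/256 + 1/4·5/16 + 1/4·1/4 = 1413/1024
m(6) = F(6) + f(1)·m(5) + f(3)·m(3) + f(4)·m(2) + f(5)·m(1) = 1 + 1/4·1413/1024 + 1/4·37/64 + 1/4·5/16 + 1/4·1/4 = 6677/4096
m(7) = F(7) + f(1)·m(6) + f(3)·m(4) + f(4)·m(3) + f(5)·m(2) = 1 + 1/4·6677/4096 + 1/4·245/256 + 1/4·37/64 + 1/4·5/16 = 30629/16384
E[N_7] = m(7) = 30629/16384

30629/16384


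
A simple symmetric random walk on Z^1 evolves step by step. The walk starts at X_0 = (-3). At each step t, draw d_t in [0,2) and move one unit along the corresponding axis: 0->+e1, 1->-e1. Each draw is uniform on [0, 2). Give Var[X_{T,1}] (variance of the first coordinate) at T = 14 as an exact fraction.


14

Outcome values over d=0..1: [1, -1]
Σy = 0, Σy² = 2, M = 2
μ = 0/2 = 0,  σ² = 2/2 − (0)² = 1
Independent increments: Var[X_14] = 14·σ² = 14·(1) = 14


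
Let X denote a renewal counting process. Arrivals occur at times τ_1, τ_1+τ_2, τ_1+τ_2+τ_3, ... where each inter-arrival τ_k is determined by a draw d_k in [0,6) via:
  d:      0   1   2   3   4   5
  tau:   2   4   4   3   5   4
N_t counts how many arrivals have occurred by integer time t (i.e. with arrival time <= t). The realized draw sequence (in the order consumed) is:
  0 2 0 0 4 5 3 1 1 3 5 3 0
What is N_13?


draw d_1=0: τ_1=2, arrival time A_1=2
draw d_2=2: τ_2=4, arrival time A_2=6
draw d_3=0: τ_3=2, arrival time A_3=8
draw d_4=0: τ_4=2, arrival time A_4=10
draw d_5=4: τ_5=5, arrival time A_5=15
draw d_6=5: τ_6=4, arrival time A_6=19
draw d_7=3: τ_7=3, arrival time A_7=22
draw d_8=1: τ_8=4, arrival time A_8=26
draw d_9=1: τ_9=4, arrival time A_9=30
draw d_10=3: τ_10=3, arrival time A_10=33
draw d_11=5: τ_11=4, arrival time A_11=37
draw d_12=3: τ_12=3, arrival time A_12=40
draw d_13=0: τ_13=2, arrival time A_13=42
N_t over t=0..13: 0:0 1:0 2:1 3:1 4:1 5:1 6:2 7:2 8:3 9:3 10:4 11:4 12:4 13:4

4


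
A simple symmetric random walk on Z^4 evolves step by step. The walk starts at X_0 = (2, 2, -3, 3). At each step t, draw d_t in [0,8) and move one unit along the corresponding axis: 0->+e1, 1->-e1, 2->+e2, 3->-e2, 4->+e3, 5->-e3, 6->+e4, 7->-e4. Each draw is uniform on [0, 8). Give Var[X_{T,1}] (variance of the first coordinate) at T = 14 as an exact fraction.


Outcome values over d=0..7: [1, -1, 0, 0, 0, 0, 0, 0]
Σy = 0, Σy² = 2, M = 8
μ = 0/8 = 0,  σ² = 2/8 − (0)² = 1/4
Independent increments: Var[X_14] = 14·σ² = 14·(1/4) = 7/2

7/2


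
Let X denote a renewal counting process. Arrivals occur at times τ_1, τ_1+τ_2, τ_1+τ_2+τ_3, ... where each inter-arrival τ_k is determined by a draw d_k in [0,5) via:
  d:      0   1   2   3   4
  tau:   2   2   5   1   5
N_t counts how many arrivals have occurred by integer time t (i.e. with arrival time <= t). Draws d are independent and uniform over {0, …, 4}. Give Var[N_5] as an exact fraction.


5984434/9765625

Inter-arrival values over d=0..4: [2, 2, 5, 1, 5]
Each d has probability 1/5, so the pmf of τ is: f(1) = 1/5, f(2) = 2/5, f(5) = 2/5
Let p_n(j) = P(N_n = j), with p_0 = [1]. Condition on τ_1: p_n(0) = P(τ > n), and for j >= 1, p_n(j) = Σ_{k<=n} f(k)·p_{n−k}(j−1)
p_1 = [4/5, 1/5]  (j = 0..1)
p_2 = [2/5, 14/25, 1/25]  (j = 0..2)
p_3 = [2/5, 2/5, 24/125, 1/125]  (j = 0..3)
p_4 = [2/5, 6/25, 38/125, 34/625, 1/625]  (j = 0..4)
p_5 = [0, 16/25, 26/125, 86/625, 44/3125, 1/3125]  (j = 0..5)
E[N_5] = Σ j·p_5(j) = 4771/3125;  E[N_5²] = Σ j²·p_5(j) = 9199/3125
Var[N_5] = 9199/3125 − (4771/3125)² = 5984434/9765625


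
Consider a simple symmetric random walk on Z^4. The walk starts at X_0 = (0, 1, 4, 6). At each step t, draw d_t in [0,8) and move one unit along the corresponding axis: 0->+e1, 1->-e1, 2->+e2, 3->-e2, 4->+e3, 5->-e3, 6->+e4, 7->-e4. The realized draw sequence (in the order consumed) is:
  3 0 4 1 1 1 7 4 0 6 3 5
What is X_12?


t=0: X=(0, 1, 4, 6), d=3 → -e2, X_1=(0, 0, 4, 6)
t=1: X=(0, 0, 4, 6), d=0 → +e1, X_2=(1, 0, 4, 6)
t=2: X=(1, 0, 4, 6), d=4 → +e3, X_3=(1, 0, 5, 6)
t=3: X=(1, 0, 5, 6), d=1 → -e1, X_4=(0, 0, 5, 6)
t=4: X=(0, 0, 5, 6), d=1 → -e1, X_5=(-1, 0, 5, 6)
t=5: X=(-1, 0, 5, 6), d=1 → -e1, X_6=(-2, 0, 5, 6)
t=6: X=(-2, 0, 5, 6), d=7 → -e4, X_7=(-2, 0, 5, 5)
t=7: X=(-2, 0, 5, 5), d=4 → +e3, X_8=(-2, 0, 6, 5)
t=8: X=(-2, 0, 6, 5), d=0 → +e1, X_9=(-1, 0, 6, 5)
t=9: X=(-1, 0, 6, 5), d=6 → +e4, X_10=(-1, 0, 6, 6)
t=10: X=(-1, 0, 6, 6), d=3 → -e2, X_11=(-1, -1, 6, 6)
t=11: X=(-1, -1, 6, 6), d=5 → -e3, X_12=(-1, -1, 5, 6)

(-1, -1, 5, 6)


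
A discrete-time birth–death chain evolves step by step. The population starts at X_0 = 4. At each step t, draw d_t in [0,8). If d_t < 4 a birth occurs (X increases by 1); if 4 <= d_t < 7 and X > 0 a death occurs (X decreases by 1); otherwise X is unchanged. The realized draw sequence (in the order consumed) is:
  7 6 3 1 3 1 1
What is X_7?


t=0: X=4, d=7 → hold, X_1=4
t=1: X=4, d=6 → death, X_2=3
t=2: X=3, d=3 → birth, X_3=4
t=3: X=4, d=1 → birth, X_4=5
t=4: X=5, d=3 → birth, X_5=6
t=5: X=6, d=1 → birth, X_6=7
t=6: X=7, d=1 → birth, X_7=8

8


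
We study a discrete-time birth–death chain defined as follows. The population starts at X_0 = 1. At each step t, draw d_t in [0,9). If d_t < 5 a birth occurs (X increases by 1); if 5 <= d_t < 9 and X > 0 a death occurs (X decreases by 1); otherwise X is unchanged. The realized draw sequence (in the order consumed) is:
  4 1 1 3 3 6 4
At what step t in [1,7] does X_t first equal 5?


4

t=0: X=1, d=4 → birth, X_1=2
t=1: X=2, d=1 → birth, X_2=3
t=2: X=3, d=1 → birth, X_3=4
t=3: X=4, d=3 → birth, X_4=5
t=4: X=5, d=3 → birth, X_5=6
t=5: X=6, d=6 → death, X_6=5
t=6: X=5, d=4 → birth, X_7=6


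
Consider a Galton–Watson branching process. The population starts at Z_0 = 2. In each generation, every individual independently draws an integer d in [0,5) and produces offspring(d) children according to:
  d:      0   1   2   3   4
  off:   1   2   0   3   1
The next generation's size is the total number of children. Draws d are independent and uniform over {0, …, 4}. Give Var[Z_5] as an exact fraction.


Outcome values over d=0..4: [1, 2, 0, 3, 1]
Σy = 7, Σy² = 15, M = 5
μ = 7/5 = 7/5,  σ² = 15/5 − (7/5)² = 26/25
V_0 = 0, E_0 = 2
V_1 = 26/25·E_0 + (7/5)²·V_0 = 52/25;  E_1 = 14/5
V_2 = 26/25·E_1 + (7/5)²·V_1 = 4368/625;  E_2 = 98/25
V_3 = 26/25·E_2 + (7/5)²·V_2 = 277732/15625;  E_3 = 686/125
V_4 = 26/25·E_3 + (7/5)²·V_3 = 15838368/390625;  E_4 = 4802/625
V_5 = 26/25·E_4 + (7/5)²·V_4 = 854112532/9765625;  E_5 = 33614/3125

854112532/9765625


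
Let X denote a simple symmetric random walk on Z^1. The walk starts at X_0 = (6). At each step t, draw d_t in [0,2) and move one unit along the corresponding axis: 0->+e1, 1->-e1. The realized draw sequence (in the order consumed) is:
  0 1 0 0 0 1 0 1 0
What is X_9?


(9)

t=0: X=(6), d=0 → +e1, X_1=(7)
t=1: X=(7), d=1 → -e1, X_2=(6)
t=2: X=(6), d=0 → +e1, X_3=(7)
t=3: X=(7), d=0 → +e1, X_4=(8)
t=4: X=(8), d=0 → +e1, X_5=(9)
t=5: X=(9), d=1 → -e1, X_6=(8)
t=6: X=(8), d=0 → +e1, X_7=(9)
t=7: X=(9), d=1 → -e1, X_8=(8)
t=8: X=(8), d=0 → +e1, X_9=(9)


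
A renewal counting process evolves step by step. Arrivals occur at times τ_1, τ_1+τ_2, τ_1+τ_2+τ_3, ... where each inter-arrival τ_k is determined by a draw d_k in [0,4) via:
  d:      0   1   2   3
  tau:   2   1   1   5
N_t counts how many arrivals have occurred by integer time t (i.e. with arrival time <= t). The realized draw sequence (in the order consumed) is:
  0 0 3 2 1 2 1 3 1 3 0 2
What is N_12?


6

draw d_1=0: τ_1=2, arrival time A_1=2
draw d_2=0: τ_2=2, arrival time A_2=4
draw d_3=3: τ_3=5, arrival time A_3=9
draw d_4=2: τ_4=1, arrival time A_4=10
draw d_5=1: τ_5=1, arrival time A_5=11
draw d_6=2: τ_6=1, arrival time A_6=12
draw d_7=1: τ_7=1, arrival time A_7=13
draw d_8=3: τ_8=5, arrival time A_8=18
draw d_9=1: τ_9=1, arrival time A_9=19
draw d_10=3: τ_10=5, arrival time A_10=24
draw d_11=0: τ_11=2, arrival time A_11=26
draw d_12=2: τ_12=1, arrival time A_12=27
N_t over t=0..12: 0:0 1:0 2:1 3:1 4:2 5:2 6:2 7:2 8:2 9:3 10:4 11:5 12:6


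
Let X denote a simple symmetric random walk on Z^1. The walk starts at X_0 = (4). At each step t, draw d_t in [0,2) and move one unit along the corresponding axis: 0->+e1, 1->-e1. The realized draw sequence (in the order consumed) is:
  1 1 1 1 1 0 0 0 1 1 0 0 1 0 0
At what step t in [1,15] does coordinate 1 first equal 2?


t=0: X=(4), d=1 → -e1, X_1=(3)
t=1: X=(3), d=1 → -e1, X_2=(2)
t=2: X=(2), d=1 → -e1, X_3=(1)
t=3: X=(1), d=1 → -e1, X_4=(0)
t=4: X=(0), d=1 → -e1, X_5=(-1)
t=5: X=(-1), d=0 → +e1, X_6=(0)
t=6: X=(0), d=0 → +e1, X_7=(1)
t=7: X=(1), d=0 → +e1, X_8=(2)
t=8: X=(2), d=1 → -e1, X_9=(1)
t=9: X=(1), d=1 → -e1, X_10=(0)
t=10: X=(0), d=0 → +e1, X_11=(1)
t=11: X=(1), d=0 → +e1, X_12=(2)
t=12: X=(2), d=1 → -e1, X_13=(1)
t=13: X=(1), d=0 → +e1, X_14=(2)
t=14: X=(2), d=0 → +e1, X_15=(3)

2


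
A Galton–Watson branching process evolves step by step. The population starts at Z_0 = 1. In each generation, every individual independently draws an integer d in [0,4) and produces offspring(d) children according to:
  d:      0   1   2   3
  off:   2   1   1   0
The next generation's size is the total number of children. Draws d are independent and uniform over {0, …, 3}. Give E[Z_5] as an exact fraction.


Outcome values over d=0..3: [2, 1, 1, 0]
Σy = 4, Σy² = 6, M = 4
μ = 4/4 = 1,  σ² = 6/4 − (1)² = 1/2
E[Z_0] = 1
E[Z_1] = 1·E[Z_0] = 1
E[Z_2] = 1·E[Z_1] = 1
E[Z_3] = 1·E[Z_2] = 1
E[Z_4] = 1·E[Z_3] = 1
E[Z_5] = 1·E[Z_4] = 1

1


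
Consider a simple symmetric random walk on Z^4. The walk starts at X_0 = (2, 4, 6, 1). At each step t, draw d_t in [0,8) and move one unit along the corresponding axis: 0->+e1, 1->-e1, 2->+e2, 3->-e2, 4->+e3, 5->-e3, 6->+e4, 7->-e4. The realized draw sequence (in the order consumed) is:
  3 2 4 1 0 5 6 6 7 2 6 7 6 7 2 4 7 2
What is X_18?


(2, 7, 7, 1)

t=0: X=(2, 4, 6, 1), d=3 → -e2, X_1=(2, 3, 6, 1)
t=1: X=(2, 3, 6, 1), d=2 → +e2, X_2=(2, 4, 6, 1)
t=2: X=(2, 4, 6, 1), d=4 → +e3, X_3=(2, 4, 7, 1)
t=3: X=(2, 4, 7, 1), d=1 → -e1, X_4=(1, 4, 7, 1)
t=4: X=(1, 4, 7, 1), d=0 → +e1, X_5=(2, 4, 7, 1)
t=5: X=(2, 4, 7, 1), d=5 → -e3, X_6=(2, 4, 6, 1)
t=6: X=(2, 4, 6, 1), d=6 → +e4, X_7=(2, 4, 6, 2)
t=7: X=(2, 4, 6, 2), d=6 → +e4, X_8=(2, 4, 6, 3)
t=8: X=(2, 4, 6, 3), d=7 → -e4, X_9=(2, 4, 6, 2)
t=9: X=(2, 4, 6, 2), d=2 → +e2, X_10=(2, 5, 6, 2)
t=10: X=(2, 5, 6, 2), d=6 → +e4, X_11=(2, 5, 6, 3)
t=11: X=(2, 5, 6, 3), d=7 → -e4, X_12=(2, 5, 6, 2)
t=12: X=(2, 5, 6, 2), d=6 → +e4, X_13=(2, 5, 6, 3)
t=13: X=(2, 5, 6, 3), d=7 → -e4, X_14=(2, 5, 6, 2)
t=14: X=(2, 5, 6, 2), d=2 → +e2, X_15=(2, 6, 6, 2)
t=15: X=(2, 6, 6, 2), d=4 → +e3, X_16=(2, 6, 7, 2)
t=16: X=(2, 6, 7, 2), d=7 → -e4, X_17=(2, 6, 7, 1)
t=17: X=(2, 6, 7, 1), d=2 → +e2, X_18=(2, 7, 7, 1)


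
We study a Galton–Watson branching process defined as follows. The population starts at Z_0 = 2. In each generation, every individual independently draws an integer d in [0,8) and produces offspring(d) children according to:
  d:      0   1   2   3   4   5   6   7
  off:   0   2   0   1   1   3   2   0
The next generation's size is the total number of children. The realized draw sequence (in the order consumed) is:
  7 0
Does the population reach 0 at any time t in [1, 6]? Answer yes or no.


gen 0: Z_0=2, draws=[7, 0], offspring=[0, 0], Z_1=0
gen 1: Z_1=0, draws=[], offspring=[], Z_2=0
gen 2: Z_2=0, draws=[], offspring=[], Z_3=0
gen 3: Z_3=0, draws=[], offspring=[], Z_4=0
gen 4: Z_4=0, draws=[], offspring=[], Z_5=0
gen 5: Z_5=0, draws=[], offspring=[], Z_6=0

yes


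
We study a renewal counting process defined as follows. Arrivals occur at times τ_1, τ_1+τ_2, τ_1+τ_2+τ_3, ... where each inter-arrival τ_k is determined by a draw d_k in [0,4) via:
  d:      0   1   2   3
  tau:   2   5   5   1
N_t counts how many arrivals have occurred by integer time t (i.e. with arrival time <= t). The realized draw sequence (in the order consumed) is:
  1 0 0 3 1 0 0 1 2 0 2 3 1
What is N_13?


4

draw d_1=1: τ_1=5, arrival time A_1=5
draw d_2=0: τ_2=2, arrival time A_2=7
draw d_3=0: τ_3=2, arrival time A_3=9
draw d_4=3: τ_4=1, arrival time A_4=10
draw d_5=1: τ_5=5, arrival time A_5=15
draw d_6=0: τ_6=2, arrival time A_6=17
draw d_7=0: τ_7=2, arrival time A_7=19
draw d_8=1: τ_8=5, arrival time A_8=24
draw d_9=2: τ_9=5, arrival time A_9=29
draw d_10=0: τ_10=2, arrival time A_10=31
draw d_11=2: τ_11=5, arrival time A_11=36
draw d_12=3: τ_12=1, arrival time A_12=37
draw d_13=1: τ_13=5, arrival time A_13=42
N_t over t=0..13: 0:0 1:0 2:0 3:0 4:0 5:1 6:1 7:2 8:2 9:3 10:4 11:4 12:4 13:4


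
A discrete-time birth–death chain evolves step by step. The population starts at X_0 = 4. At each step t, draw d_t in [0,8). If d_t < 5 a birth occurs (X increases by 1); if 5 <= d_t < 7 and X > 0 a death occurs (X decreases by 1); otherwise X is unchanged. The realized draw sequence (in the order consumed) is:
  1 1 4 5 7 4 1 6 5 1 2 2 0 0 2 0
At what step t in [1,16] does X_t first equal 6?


2

t=0: X=4, d=1 → birth, X_1=5
t=1: X=5, d=1 → birth, X_2=6
t=2: X=6, d=4 → birth, X_3=7
t=3: X=7, d=5 → death, X_4=6
t=4: X=6, d=7 → hold, X_5=6
t=5: X=6, d=4 → birth, X_6=7
t=6: X=7, d=1 → birth, X_7=8
t=7: X=8, d=6 → death, X_8=7
t=8: X=7, d=5 → death, X_9=6
t=9: X=6, d=1 → birth, X_10=7
t=10: X=7, d=2 → birth, X_11=8
t=11: X=8, d=2 → birth, X_12=9
t=12: X=9, d=0 → birth, X_13=10
t=13: X=10, d=0 → birth, X_14=11
t=14: X=11, d=2 → birth, X_15=12
t=15: X=12, d=0 → birth, X_16=13


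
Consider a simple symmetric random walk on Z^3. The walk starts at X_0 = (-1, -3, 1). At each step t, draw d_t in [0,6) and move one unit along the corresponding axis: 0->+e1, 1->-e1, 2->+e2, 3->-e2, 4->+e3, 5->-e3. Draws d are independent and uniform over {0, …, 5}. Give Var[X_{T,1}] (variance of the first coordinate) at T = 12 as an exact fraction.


Outcome values over d=0..5: [1, -1, 0, 0, 0, 0]
Σy = 0, Σy² = 2, M = 6
μ = 0/6 = 0,  σ² = 2/6 − (0)² = 1/3
Independent increments: Var[X_12] = 12·σ² = 12·(1/3) = 4

4


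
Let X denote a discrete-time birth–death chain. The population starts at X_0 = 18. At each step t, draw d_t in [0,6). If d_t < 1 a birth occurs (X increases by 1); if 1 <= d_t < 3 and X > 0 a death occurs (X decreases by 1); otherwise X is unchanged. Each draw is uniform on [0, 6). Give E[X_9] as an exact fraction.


33/2

X can drop by at most 1 per step and X_0 = 18 > T = 9, so X_t >= 18 − t >= 9 > 0 for every t <= 9: the floor at 0 (the 'and X > 0' condition) never binds. Hence X_9 = X_0 + Σ_{t<9} Y_t with i.i.d. increments Y_t = y(d_t) ∈ {+1, −1, 0}.
Outcome values over d=0..5: [1, -1, -1, 0, 0, 0]
Σy = -1, Σy² = 3, M = 6
μ = -1/6 = -1/6,  σ² = 3/6 − (-1/6)² = 17/36
E[X_9] = 18 + 9·(-1/6) = 33/2


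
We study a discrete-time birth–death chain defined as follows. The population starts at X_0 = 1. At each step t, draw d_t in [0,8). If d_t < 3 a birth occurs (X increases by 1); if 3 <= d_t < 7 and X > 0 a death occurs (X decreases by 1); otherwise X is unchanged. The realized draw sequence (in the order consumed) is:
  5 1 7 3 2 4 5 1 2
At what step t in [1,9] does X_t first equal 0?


t=0: X=1, d=5 → death, X_1=0
t=1: X=0, d=1 → birth, X_2=1
t=2: X=1, d=7 → hold, X_3=1
t=3: X=1, d=3 → death, X_4=0
t=4: X=0, d=2 → birth, X_5=1
t=5: X=1, d=4 → death, X_6=0
t=6: X=0, d=5 → hold, X_7=0
t=7: X=0, d=1 → birth, X_8=1
t=8: X=1, d=2 → birth, X_9=2

1


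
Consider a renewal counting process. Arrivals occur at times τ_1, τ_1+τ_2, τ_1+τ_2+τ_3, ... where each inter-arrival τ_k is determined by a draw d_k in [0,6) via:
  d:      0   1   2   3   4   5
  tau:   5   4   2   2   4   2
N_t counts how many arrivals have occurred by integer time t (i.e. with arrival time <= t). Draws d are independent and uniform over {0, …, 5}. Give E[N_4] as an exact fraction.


13/12

Inter-arrival values over d=0..5: [5, 4, 2, 2, 4, 2]
Each d has probability 1/6, so the pmf of τ is: f(2) = 1/2, f(4) = 1/3, f(5) = 1/6
Renewal equation for m(n) = E[N_n]: condition on τ_1 = k (if k <= n, one arrival plus a fresh copy on the remaining n−k steps): m(n) = F(n) + Σ_{k<=n} f(k)·m(n−k), where F(n) = P(τ <= n) and m(0) = 0
m(1) = F(1) = 0
m(2) = F(2) = 1/2
m(3) = F(3) = 1/2
m(4) = F(4) + f(2)·m(2) = 5/6 + 1/2·1/2 = 13/12
E[N_4] = m(4) = 13/12


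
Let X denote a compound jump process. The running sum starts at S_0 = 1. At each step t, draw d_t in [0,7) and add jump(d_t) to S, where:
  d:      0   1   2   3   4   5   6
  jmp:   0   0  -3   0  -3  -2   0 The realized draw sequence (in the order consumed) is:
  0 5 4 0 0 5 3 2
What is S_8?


t=0: S=1, d=0, jump=0, S_1=1
t=1: S=1, d=5, jump=-2, S_2=-1
t=2: S=-1, d=4, jump=-3, S_3=-4
t=3: S=-4, d=0, jump=0, S_4=-4
t=4: S=-4, d=0, jump=0, S_5=-4
t=5: S=-4, d=5, jump=-2, S_6=-6
t=6: S=-6, d=3, jump=0, S_7=-6
t=7: S=-6, d=2, jump=-3, S_8=-9

-9


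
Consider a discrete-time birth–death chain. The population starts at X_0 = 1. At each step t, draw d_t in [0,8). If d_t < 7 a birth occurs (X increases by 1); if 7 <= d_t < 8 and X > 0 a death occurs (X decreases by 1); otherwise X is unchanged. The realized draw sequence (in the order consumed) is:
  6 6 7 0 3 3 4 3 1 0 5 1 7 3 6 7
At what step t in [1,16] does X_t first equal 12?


15

t=0: X=1, d=6 → birth, X_1=2
t=1: X=2, d=6 → birth, X_2=3
t=2: X=3, d=7 → death, X_3=2
t=3: X=2, d=0 → birth, X_4=3
t=4: X=3, d=3 → birth, X_5=4
t=5: X=4, d=3 → birth, X_6=5
t=6: X=5, d=4 → birth, X_7=6
t=7: X=6, d=3 → birth, X_8=7
t=8: X=7, d=1 → birth, X_9=8
t=9: X=8, d=0 → birth, X_10=9
t=10: X=9, d=5 → birth, X_11=10
t=11: X=10, d=1 → birth, X_12=11
t=12: X=11, d=7 → death, X_13=10
t=13: X=10, d=3 → birth, X_14=11
t=14: X=11, d=6 → birth, X_15=12
t=15: X=12, d=7 → death, X_16=11


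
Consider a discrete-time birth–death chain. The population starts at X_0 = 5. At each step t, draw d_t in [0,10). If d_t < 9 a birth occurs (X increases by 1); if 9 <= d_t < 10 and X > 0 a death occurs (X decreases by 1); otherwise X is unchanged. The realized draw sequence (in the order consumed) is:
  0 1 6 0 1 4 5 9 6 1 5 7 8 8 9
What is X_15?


t=0: X=5, d=0 → birth, X_1=6
t=1: X=6, d=1 → birth, X_2=7
t=2: X=7, d=6 → birth, X_3=8
t=3: X=8, d=0 → birth, X_4=9
t=4: X=9, d=1 → birth, X_5=10
t=5: X=10, d=4 → birth, X_6=11
t=6: X=11, d=5 → birth, X_7=12
t=7: X=12, d=9 → death, X_8=11
t=8: X=11, d=6 → birth, X_9=12
t=9: X=12, d=1 → birth, X_10=13
t=10: X=13, d=5 → birth, X_11=14
t=11: X=14, d=7 → birth, X_12=15
t=12: X=15, d=8 → birth, X_13=16
t=13: X=16, d=8 → birth, X_14=17
t=14: X=17, d=9 → death, X_15=16

16


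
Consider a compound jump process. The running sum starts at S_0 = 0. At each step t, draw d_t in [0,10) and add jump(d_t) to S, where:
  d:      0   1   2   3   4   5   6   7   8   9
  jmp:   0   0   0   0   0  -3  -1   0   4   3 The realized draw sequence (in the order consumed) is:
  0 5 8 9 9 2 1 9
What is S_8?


10

t=0: S=0, d=0, jump=0, S_1=0
t=1: S=0, d=5, jump=-3, S_2=-3
t=2: S=-3, d=8, jump=4, S_3=1
t=3: S=1, d=9, jump=3, S_4=4
t=4: S=4, d=9, jump=3, S_5=7
t=5: S=7, d=2, jump=0, S_6=7
t=6: S=7, d=1, jump=0, S_7=7
t=7: S=7, d=9, jump=3, S_8=10


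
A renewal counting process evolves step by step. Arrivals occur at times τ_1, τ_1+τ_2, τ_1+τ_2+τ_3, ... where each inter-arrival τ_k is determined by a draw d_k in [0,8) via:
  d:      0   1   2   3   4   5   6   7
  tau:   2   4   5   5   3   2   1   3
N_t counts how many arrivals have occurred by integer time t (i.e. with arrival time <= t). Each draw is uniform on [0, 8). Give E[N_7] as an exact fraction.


4172201/2097152

Inter-arrival values over d=0..7: [2, 4, 5, 5, 3, 2, 1, 3]
Each d has probability 1/8, so the pmf of τ is: f(1) = 1/8, f(2) = 1/4, f(3) = 1/4, f(4) = 1/8, f(5) = 1/4
Renewal equation for m(n) = E[N_n]: condition on τ_1 = k (if k <= n, one arrival plus a fresh copy on the remaining n−k steps): m(n) = F(n) + Σ_{k<=n} f(k)·m(n−k), where F(n) = P(τ <= n) and m(0) = 0
m(1) = F(1) = 1/8
m(2) = F(2) + f(1)·m(1) = 3/8 + 1/8·1/8 = 25/64
m(3) = F(3) + f(1)·m(2) + f(2)·m(1) = 5/8 + 1/8·25/64 + 1/4·1/8 = 361/512
m(4) = F(4) + f(1)·m(3) + f(2)·m(2) + f(3)·m(1) = 3/4 + 1/8·361/512 + 1/4·25/64 + 1/4·1/8 = 3961/4096
m(5) = F(5) + f(1)·m(4) + f(2)·m(3) + f(3)·m(2) + f(4)·m(1) = 1 + 1/8·3961/4096 + 1/4·361/512 + 1/4·25/64 + 1/8·1/8 = 46217/32768
m(6) = F(6) + f(1)·m(5) + f(2)·m(4) + f(3)·m(3) + f(4)·m(2) + f(5)·m(1) = 1 + 1/8·46217/32768 + 1/4·3961/4096 + 1/4·361/512 + 1/8·25/64 + 1/4·1/8 = 438937/262144
m(7) = F(7) + f(1)·m(6) + f(2)·m(5) + f(3)·m(4) + f(4)·m(3) + f(5)·m(2) = 1 + 1/8·438937/262144 + 1/4·46217/32768 + 1/4·3961/4096 + 1/8·361/512 + 1/4·25/64 = 4172201/2097152
E[N_7] = m(7) = 4172201/2097152


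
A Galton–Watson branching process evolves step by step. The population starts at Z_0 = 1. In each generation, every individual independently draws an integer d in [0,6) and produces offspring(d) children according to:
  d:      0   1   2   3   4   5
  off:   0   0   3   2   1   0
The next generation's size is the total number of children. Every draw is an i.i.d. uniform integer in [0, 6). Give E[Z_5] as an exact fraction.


1

Outcome values over d=0..5: [0, 0, 3, 2, 1, 0]
Σy = 6, Σy² = 14, M = 6
μ = 6/6 = 1,  σ² = 14/6 − (1)² = 4/3
E[Z_0] = 1
E[Z_1] = 1·E[Z_0] = 1
E[Z_2] = 1·E[Z_1] = 1
E[Z_3] = 1·E[Z_2] = 1
E[Z_4] = 1·E[Z_3] = 1
E[Z_5] = 1·E[Z_4] = 1
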